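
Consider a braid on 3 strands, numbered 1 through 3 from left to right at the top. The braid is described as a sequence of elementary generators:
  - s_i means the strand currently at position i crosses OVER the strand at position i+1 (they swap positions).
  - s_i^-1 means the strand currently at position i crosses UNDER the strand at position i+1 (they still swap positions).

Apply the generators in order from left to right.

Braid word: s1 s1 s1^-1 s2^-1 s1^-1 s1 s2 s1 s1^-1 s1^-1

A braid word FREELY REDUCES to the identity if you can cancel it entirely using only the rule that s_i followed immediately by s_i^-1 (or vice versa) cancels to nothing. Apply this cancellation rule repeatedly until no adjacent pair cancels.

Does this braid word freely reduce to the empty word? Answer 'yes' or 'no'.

Gen 1 (s1): push. Stack: [s1]
Gen 2 (s1): push. Stack: [s1 s1]
Gen 3 (s1^-1): cancels prior s1. Stack: [s1]
Gen 4 (s2^-1): push. Stack: [s1 s2^-1]
Gen 5 (s1^-1): push. Stack: [s1 s2^-1 s1^-1]
Gen 6 (s1): cancels prior s1^-1. Stack: [s1 s2^-1]
Gen 7 (s2): cancels prior s2^-1. Stack: [s1]
Gen 8 (s1): push. Stack: [s1 s1]
Gen 9 (s1^-1): cancels prior s1. Stack: [s1]
Gen 10 (s1^-1): cancels prior s1. Stack: []
Reduced word: (empty)

Answer: yes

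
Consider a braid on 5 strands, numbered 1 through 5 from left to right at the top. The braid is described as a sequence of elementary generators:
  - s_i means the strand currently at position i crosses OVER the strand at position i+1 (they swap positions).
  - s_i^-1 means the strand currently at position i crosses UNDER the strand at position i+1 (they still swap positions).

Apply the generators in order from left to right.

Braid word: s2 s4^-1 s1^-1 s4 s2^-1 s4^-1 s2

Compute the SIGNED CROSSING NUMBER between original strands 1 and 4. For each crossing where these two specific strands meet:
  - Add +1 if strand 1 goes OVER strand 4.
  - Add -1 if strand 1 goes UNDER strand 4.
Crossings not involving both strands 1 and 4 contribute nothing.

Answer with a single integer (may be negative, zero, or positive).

Gen 1: crossing 2x3. Both 1&4? no. Sum: 0
Gen 2: crossing 4x5. Both 1&4? no. Sum: 0
Gen 3: crossing 1x3. Both 1&4? no. Sum: 0
Gen 4: crossing 5x4. Both 1&4? no. Sum: 0
Gen 5: crossing 1x2. Both 1&4? no. Sum: 0
Gen 6: crossing 4x5. Both 1&4? no. Sum: 0
Gen 7: crossing 2x1. Both 1&4? no. Sum: 0

Answer: 0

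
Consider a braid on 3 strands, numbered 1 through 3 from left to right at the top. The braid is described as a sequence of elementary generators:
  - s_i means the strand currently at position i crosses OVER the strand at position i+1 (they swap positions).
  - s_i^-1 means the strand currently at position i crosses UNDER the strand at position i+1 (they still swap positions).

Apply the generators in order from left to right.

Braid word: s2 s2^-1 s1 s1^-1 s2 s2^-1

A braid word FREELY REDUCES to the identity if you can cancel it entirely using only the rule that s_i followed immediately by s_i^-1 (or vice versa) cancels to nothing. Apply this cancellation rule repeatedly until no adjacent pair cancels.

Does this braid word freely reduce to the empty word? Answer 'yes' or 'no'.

Answer: yes

Derivation:
Gen 1 (s2): push. Stack: [s2]
Gen 2 (s2^-1): cancels prior s2. Stack: []
Gen 3 (s1): push. Stack: [s1]
Gen 4 (s1^-1): cancels prior s1. Stack: []
Gen 5 (s2): push. Stack: [s2]
Gen 6 (s2^-1): cancels prior s2. Stack: []
Reduced word: (empty)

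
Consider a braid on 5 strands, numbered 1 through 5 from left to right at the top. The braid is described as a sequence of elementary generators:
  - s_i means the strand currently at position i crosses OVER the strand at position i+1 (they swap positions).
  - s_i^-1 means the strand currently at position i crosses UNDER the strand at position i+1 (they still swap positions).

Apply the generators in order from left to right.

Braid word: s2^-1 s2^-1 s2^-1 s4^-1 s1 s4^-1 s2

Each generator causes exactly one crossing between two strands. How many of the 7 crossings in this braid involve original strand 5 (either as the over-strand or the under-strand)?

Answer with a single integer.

Gen 1: crossing 2x3. Involves strand 5? no. Count so far: 0
Gen 2: crossing 3x2. Involves strand 5? no. Count so far: 0
Gen 3: crossing 2x3. Involves strand 5? no. Count so far: 0
Gen 4: crossing 4x5. Involves strand 5? yes. Count so far: 1
Gen 5: crossing 1x3. Involves strand 5? no. Count so far: 1
Gen 6: crossing 5x4. Involves strand 5? yes. Count so far: 2
Gen 7: crossing 1x2. Involves strand 5? no. Count so far: 2

Answer: 2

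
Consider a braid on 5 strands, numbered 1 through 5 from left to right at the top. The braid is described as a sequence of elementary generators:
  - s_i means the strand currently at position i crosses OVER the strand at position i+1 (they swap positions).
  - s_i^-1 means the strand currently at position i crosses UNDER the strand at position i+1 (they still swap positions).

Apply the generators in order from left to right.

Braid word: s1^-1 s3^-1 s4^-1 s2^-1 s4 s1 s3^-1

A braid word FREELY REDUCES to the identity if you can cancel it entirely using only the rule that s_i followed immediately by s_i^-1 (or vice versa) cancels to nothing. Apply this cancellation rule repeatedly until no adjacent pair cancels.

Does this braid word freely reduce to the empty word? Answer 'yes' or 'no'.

Answer: no

Derivation:
Gen 1 (s1^-1): push. Stack: [s1^-1]
Gen 2 (s3^-1): push. Stack: [s1^-1 s3^-1]
Gen 3 (s4^-1): push. Stack: [s1^-1 s3^-1 s4^-1]
Gen 4 (s2^-1): push. Stack: [s1^-1 s3^-1 s4^-1 s2^-1]
Gen 5 (s4): push. Stack: [s1^-1 s3^-1 s4^-1 s2^-1 s4]
Gen 6 (s1): push. Stack: [s1^-1 s3^-1 s4^-1 s2^-1 s4 s1]
Gen 7 (s3^-1): push. Stack: [s1^-1 s3^-1 s4^-1 s2^-1 s4 s1 s3^-1]
Reduced word: s1^-1 s3^-1 s4^-1 s2^-1 s4 s1 s3^-1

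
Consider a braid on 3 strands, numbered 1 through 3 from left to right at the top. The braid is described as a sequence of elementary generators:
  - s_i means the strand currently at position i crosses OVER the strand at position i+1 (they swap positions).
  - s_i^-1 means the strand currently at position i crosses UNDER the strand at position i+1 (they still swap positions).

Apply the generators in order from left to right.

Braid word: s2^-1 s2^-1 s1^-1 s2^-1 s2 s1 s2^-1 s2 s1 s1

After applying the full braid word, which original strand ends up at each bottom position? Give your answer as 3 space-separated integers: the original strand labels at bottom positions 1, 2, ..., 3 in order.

Gen 1 (s2^-1): strand 2 crosses under strand 3. Perm now: [1 3 2]
Gen 2 (s2^-1): strand 3 crosses under strand 2. Perm now: [1 2 3]
Gen 3 (s1^-1): strand 1 crosses under strand 2. Perm now: [2 1 3]
Gen 4 (s2^-1): strand 1 crosses under strand 3. Perm now: [2 3 1]
Gen 5 (s2): strand 3 crosses over strand 1. Perm now: [2 1 3]
Gen 6 (s1): strand 2 crosses over strand 1. Perm now: [1 2 3]
Gen 7 (s2^-1): strand 2 crosses under strand 3. Perm now: [1 3 2]
Gen 8 (s2): strand 3 crosses over strand 2. Perm now: [1 2 3]
Gen 9 (s1): strand 1 crosses over strand 2. Perm now: [2 1 3]
Gen 10 (s1): strand 2 crosses over strand 1. Perm now: [1 2 3]

Answer: 1 2 3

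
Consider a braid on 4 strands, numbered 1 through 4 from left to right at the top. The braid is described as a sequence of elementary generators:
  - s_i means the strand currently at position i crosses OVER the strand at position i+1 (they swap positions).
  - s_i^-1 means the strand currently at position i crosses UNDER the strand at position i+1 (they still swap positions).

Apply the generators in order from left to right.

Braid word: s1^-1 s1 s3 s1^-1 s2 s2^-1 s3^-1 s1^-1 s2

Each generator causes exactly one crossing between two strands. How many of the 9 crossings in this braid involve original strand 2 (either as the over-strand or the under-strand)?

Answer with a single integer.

Answer: 5

Derivation:
Gen 1: crossing 1x2. Involves strand 2? yes. Count so far: 1
Gen 2: crossing 2x1. Involves strand 2? yes. Count so far: 2
Gen 3: crossing 3x4. Involves strand 2? no. Count so far: 2
Gen 4: crossing 1x2. Involves strand 2? yes. Count so far: 3
Gen 5: crossing 1x4. Involves strand 2? no. Count so far: 3
Gen 6: crossing 4x1. Involves strand 2? no. Count so far: 3
Gen 7: crossing 4x3. Involves strand 2? no. Count so far: 3
Gen 8: crossing 2x1. Involves strand 2? yes. Count so far: 4
Gen 9: crossing 2x3. Involves strand 2? yes. Count so far: 5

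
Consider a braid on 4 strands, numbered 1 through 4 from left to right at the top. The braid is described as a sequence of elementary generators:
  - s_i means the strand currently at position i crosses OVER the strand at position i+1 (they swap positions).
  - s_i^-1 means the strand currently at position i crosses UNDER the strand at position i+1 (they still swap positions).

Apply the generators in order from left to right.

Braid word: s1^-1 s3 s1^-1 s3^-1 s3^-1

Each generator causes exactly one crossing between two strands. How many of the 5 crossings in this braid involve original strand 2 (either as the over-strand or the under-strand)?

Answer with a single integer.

Answer: 2

Derivation:
Gen 1: crossing 1x2. Involves strand 2? yes. Count so far: 1
Gen 2: crossing 3x4. Involves strand 2? no. Count so far: 1
Gen 3: crossing 2x1. Involves strand 2? yes. Count so far: 2
Gen 4: crossing 4x3. Involves strand 2? no. Count so far: 2
Gen 5: crossing 3x4. Involves strand 2? no. Count so far: 2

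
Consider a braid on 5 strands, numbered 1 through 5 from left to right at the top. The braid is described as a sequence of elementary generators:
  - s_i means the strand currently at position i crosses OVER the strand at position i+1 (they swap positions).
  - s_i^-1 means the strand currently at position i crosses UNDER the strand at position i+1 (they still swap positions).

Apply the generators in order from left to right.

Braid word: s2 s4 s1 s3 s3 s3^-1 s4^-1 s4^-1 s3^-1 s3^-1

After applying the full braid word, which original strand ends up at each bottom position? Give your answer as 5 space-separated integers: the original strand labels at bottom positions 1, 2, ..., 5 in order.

Gen 1 (s2): strand 2 crosses over strand 3. Perm now: [1 3 2 4 5]
Gen 2 (s4): strand 4 crosses over strand 5. Perm now: [1 3 2 5 4]
Gen 3 (s1): strand 1 crosses over strand 3. Perm now: [3 1 2 5 4]
Gen 4 (s3): strand 2 crosses over strand 5. Perm now: [3 1 5 2 4]
Gen 5 (s3): strand 5 crosses over strand 2. Perm now: [3 1 2 5 4]
Gen 6 (s3^-1): strand 2 crosses under strand 5. Perm now: [3 1 5 2 4]
Gen 7 (s4^-1): strand 2 crosses under strand 4. Perm now: [3 1 5 4 2]
Gen 8 (s4^-1): strand 4 crosses under strand 2. Perm now: [3 1 5 2 4]
Gen 9 (s3^-1): strand 5 crosses under strand 2. Perm now: [3 1 2 5 4]
Gen 10 (s3^-1): strand 2 crosses under strand 5. Perm now: [3 1 5 2 4]

Answer: 3 1 5 2 4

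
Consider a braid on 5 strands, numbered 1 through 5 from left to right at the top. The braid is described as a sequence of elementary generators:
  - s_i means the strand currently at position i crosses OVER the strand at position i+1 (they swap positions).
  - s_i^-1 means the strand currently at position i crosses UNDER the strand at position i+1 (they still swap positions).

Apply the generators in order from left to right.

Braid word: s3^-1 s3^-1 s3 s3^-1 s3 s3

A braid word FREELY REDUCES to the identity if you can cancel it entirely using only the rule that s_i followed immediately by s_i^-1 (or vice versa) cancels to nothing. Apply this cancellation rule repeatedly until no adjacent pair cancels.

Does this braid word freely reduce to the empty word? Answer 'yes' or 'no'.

Gen 1 (s3^-1): push. Stack: [s3^-1]
Gen 2 (s3^-1): push. Stack: [s3^-1 s3^-1]
Gen 3 (s3): cancels prior s3^-1. Stack: [s3^-1]
Gen 4 (s3^-1): push. Stack: [s3^-1 s3^-1]
Gen 5 (s3): cancels prior s3^-1. Stack: [s3^-1]
Gen 6 (s3): cancels prior s3^-1. Stack: []
Reduced word: (empty)

Answer: yes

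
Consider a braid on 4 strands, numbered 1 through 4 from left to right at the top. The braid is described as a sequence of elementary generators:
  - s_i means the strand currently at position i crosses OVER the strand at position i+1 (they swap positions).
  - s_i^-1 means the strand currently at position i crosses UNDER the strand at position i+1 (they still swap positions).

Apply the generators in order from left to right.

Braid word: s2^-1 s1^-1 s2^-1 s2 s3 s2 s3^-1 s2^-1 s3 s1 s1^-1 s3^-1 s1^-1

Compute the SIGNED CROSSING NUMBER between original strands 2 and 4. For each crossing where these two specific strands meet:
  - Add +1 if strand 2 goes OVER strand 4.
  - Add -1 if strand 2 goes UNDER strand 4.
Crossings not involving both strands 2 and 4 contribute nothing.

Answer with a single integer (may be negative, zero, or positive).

Gen 1: crossing 2x3. Both 2&4? no. Sum: 0
Gen 2: crossing 1x3. Both 2&4? no. Sum: 0
Gen 3: crossing 1x2. Both 2&4? no. Sum: 0
Gen 4: crossing 2x1. Both 2&4? no. Sum: 0
Gen 5: 2 over 4. Both 2&4? yes. Contrib: +1. Sum: 1
Gen 6: crossing 1x4. Both 2&4? no. Sum: 1
Gen 7: crossing 1x2. Both 2&4? no. Sum: 1
Gen 8: 4 under 2. Both 2&4? yes. Contrib: +1. Sum: 2
Gen 9: crossing 4x1. Both 2&4? no. Sum: 2
Gen 10: crossing 3x2. Both 2&4? no. Sum: 2
Gen 11: crossing 2x3. Both 2&4? no. Sum: 2
Gen 12: crossing 1x4. Both 2&4? no. Sum: 2
Gen 13: crossing 3x2. Both 2&4? no. Sum: 2

Answer: 2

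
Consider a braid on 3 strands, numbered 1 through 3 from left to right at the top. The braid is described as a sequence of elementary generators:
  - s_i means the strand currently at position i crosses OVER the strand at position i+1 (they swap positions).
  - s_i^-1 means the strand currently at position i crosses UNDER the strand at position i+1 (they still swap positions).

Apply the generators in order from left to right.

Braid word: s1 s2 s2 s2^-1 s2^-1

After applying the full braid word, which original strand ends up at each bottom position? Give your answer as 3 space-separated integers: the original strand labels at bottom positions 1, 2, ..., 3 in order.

Answer: 2 1 3

Derivation:
Gen 1 (s1): strand 1 crosses over strand 2. Perm now: [2 1 3]
Gen 2 (s2): strand 1 crosses over strand 3. Perm now: [2 3 1]
Gen 3 (s2): strand 3 crosses over strand 1. Perm now: [2 1 3]
Gen 4 (s2^-1): strand 1 crosses under strand 3. Perm now: [2 3 1]
Gen 5 (s2^-1): strand 3 crosses under strand 1. Perm now: [2 1 3]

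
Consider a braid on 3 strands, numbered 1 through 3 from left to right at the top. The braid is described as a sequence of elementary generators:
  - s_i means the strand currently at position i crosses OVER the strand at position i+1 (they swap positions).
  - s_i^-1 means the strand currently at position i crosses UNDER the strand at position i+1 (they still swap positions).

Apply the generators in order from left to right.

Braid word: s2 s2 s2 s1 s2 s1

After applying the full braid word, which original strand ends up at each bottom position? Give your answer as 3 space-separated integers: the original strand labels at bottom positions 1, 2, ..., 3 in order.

Gen 1 (s2): strand 2 crosses over strand 3. Perm now: [1 3 2]
Gen 2 (s2): strand 3 crosses over strand 2. Perm now: [1 2 3]
Gen 3 (s2): strand 2 crosses over strand 3. Perm now: [1 3 2]
Gen 4 (s1): strand 1 crosses over strand 3. Perm now: [3 1 2]
Gen 5 (s2): strand 1 crosses over strand 2. Perm now: [3 2 1]
Gen 6 (s1): strand 3 crosses over strand 2. Perm now: [2 3 1]

Answer: 2 3 1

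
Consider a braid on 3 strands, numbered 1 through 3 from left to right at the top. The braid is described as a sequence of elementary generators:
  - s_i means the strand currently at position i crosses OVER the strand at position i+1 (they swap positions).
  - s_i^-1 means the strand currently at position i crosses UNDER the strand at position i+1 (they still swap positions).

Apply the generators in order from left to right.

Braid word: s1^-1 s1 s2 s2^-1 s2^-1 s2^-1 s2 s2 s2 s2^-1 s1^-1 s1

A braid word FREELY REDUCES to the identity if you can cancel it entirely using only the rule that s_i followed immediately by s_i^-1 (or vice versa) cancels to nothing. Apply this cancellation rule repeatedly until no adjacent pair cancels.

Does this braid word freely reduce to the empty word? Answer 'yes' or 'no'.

Gen 1 (s1^-1): push. Stack: [s1^-1]
Gen 2 (s1): cancels prior s1^-1. Stack: []
Gen 3 (s2): push. Stack: [s2]
Gen 4 (s2^-1): cancels prior s2. Stack: []
Gen 5 (s2^-1): push. Stack: [s2^-1]
Gen 6 (s2^-1): push. Stack: [s2^-1 s2^-1]
Gen 7 (s2): cancels prior s2^-1. Stack: [s2^-1]
Gen 8 (s2): cancels prior s2^-1. Stack: []
Gen 9 (s2): push. Stack: [s2]
Gen 10 (s2^-1): cancels prior s2. Stack: []
Gen 11 (s1^-1): push. Stack: [s1^-1]
Gen 12 (s1): cancels prior s1^-1. Stack: []
Reduced word: (empty)

Answer: yes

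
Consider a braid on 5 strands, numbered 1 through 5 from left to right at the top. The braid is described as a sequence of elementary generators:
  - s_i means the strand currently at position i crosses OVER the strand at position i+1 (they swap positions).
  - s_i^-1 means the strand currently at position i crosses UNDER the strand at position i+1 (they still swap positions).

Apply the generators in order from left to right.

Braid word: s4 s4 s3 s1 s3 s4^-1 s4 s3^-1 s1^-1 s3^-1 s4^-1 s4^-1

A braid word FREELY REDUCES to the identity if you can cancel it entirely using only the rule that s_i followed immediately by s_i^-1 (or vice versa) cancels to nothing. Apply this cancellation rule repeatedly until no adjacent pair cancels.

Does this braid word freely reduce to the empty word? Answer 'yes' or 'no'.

Answer: yes

Derivation:
Gen 1 (s4): push. Stack: [s4]
Gen 2 (s4): push. Stack: [s4 s4]
Gen 3 (s3): push. Stack: [s4 s4 s3]
Gen 4 (s1): push. Stack: [s4 s4 s3 s1]
Gen 5 (s3): push. Stack: [s4 s4 s3 s1 s3]
Gen 6 (s4^-1): push. Stack: [s4 s4 s3 s1 s3 s4^-1]
Gen 7 (s4): cancels prior s4^-1. Stack: [s4 s4 s3 s1 s3]
Gen 8 (s3^-1): cancels prior s3. Stack: [s4 s4 s3 s1]
Gen 9 (s1^-1): cancels prior s1. Stack: [s4 s4 s3]
Gen 10 (s3^-1): cancels prior s3. Stack: [s4 s4]
Gen 11 (s4^-1): cancels prior s4. Stack: [s4]
Gen 12 (s4^-1): cancels prior s4. Stack: []
Reduced word: (empty)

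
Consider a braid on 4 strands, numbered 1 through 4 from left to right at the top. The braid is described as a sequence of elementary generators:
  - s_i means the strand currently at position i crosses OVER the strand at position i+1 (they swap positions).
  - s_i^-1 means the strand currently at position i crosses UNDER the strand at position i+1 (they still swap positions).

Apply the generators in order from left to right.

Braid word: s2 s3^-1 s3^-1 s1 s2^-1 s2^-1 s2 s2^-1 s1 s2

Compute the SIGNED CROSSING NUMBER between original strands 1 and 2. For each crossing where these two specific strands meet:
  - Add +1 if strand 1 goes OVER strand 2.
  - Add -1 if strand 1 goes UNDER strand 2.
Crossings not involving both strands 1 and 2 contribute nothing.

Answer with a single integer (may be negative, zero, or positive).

Answer: 2

Derivation:
Gen 1: crossing 2x3. Both 1&2? no. Sum: 0
Gen 2: crossing 2x4. Both 1&2? no. Sum: 0
Gen 3: crossing 4x2. Both 1&2? no. Sum: 0
Gen 4: crossing 1x3. Both 1&2? no. Sum: 0
Gen 5: 1 under 2. Both 1&2? yes. Contrib: -1. Sum: -1
Gen 6: 2 under 1. Both 1&2? yes. Contrib: +1. Sum: 0
Gen 7: 1 over 2. Both 1&2? yes. Contrib: +1. Sum: 1
Gen 8: 2 under 1. Both 1&2? yes. Contrib: +1. Sum: 2
Gen 9: crossing 3x1. Both 1&2? no. Sum: 2
Gen 10: crossing 3x2. Both 1&2? no. Sum: 2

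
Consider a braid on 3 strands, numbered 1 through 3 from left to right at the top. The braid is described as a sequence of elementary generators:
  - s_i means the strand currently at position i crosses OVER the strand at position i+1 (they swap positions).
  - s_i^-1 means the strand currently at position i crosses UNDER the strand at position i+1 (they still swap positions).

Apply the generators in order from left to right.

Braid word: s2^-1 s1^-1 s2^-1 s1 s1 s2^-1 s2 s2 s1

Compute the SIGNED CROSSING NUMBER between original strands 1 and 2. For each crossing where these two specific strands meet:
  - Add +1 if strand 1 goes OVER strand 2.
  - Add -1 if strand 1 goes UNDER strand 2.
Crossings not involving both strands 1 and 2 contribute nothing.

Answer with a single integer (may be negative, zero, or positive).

Gen 1: crossing 2x3. Both 1&2? no. Sum: 0
Gen 2: crossing 1x3. Both 1&2? no. Sum: 0
Gen 3: 1 under 2. Both 1&2? yes. Contrib: -1. Sum: -1
Gen 4: crossing 3x2. Both 1&2? no. Sum: -1
Gen 5: crossing 2x3. Both 1&2? no. Sum: -1
Gen 6: 2 under 1. Both 1&2? yes. Contrib: +1. Sum: 0
Gen 7: 1 over 2. Both 1&2? yes. Contrib: +1. Sum: 1
Gen 8: 2 over 1. Both 1&2? yes. Contrib: -1. Sum: 0
Gen 9: crossing 3x1. Both 1&2? no. Sum: 0

Answer: 0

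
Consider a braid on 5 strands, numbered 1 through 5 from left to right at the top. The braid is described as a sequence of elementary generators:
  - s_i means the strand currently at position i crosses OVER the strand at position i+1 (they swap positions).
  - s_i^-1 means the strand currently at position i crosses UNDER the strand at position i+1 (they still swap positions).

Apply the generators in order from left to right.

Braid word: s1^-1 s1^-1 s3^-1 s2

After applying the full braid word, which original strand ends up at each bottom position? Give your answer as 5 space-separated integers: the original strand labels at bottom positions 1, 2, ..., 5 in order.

Gen 1 (s1^-1): strand 1 crosses under strand 2. Perm now: [2 1 3 4 5]
Gen 2 (s1^-1): strand 2 crosses under strand 1. Perm now: [1 2 3 4 5]
Gen 3 (s3^-1): strand 3 crosses under strand 4. Perm now: [1 2 4 3 5]
Gen 4 (s2): strand 2 crosses over strand 4. Perm now: [1 4 2 3 5]

Answer: 1 4 2 3 5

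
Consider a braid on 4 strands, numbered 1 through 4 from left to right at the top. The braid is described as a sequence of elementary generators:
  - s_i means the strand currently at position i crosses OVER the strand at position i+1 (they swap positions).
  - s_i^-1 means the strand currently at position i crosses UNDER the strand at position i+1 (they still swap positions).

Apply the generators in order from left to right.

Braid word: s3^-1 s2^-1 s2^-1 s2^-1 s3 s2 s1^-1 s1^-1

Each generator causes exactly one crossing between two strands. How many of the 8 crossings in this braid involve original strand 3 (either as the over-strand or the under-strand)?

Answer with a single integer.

Gen 1: crossing 3x4. Involves strand 3? yes. Count so far: 1
Gen 2: crossing 2x4. Involves strand 3? no. Count so far: 1
Gen 3: crossing 4x2. Involves strand 3? no. Count so far: 1
Gen 4: crossing 2x4. Involves strand 3? no. Count so far: 1
Gen 5: crossing 2x3. Involves strand 3? yes. Count so far: 2
Gen 6: crossing 4x3. Involves strand 3? yes. Count so far: 3
Gen 7: crossing 1x3. Involves strand 3? yes. Count so far: 4
Gen 8: crossing 3x1. Involves strand 3? yes. Count so far: 5

Answer: 5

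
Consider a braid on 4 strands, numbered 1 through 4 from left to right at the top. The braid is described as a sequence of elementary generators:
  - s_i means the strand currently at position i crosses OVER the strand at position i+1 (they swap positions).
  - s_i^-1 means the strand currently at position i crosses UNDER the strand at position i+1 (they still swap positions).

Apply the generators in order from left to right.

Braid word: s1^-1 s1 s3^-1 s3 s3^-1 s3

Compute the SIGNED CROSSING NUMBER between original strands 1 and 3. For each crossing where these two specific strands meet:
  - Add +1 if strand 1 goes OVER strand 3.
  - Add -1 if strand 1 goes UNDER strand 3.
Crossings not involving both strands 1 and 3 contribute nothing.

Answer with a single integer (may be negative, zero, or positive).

Gen 1: crossing 1x2. Both 1&3? no. Sum: 0
Gen 2: crossing 2x1. Both 1&3? no. Sum: 0
Gen 3: crossing 3x4. Both 1&3? no. Sum: 0
Gen 4: crossing 4x3. Both 1&3? no. Sum: 0
Gen 5: crossing 3x4. Both 1&3? no. Sum: 0
Gen 6: crossing 4x3. Both 1&3? no. Sum: 0

Answer: 0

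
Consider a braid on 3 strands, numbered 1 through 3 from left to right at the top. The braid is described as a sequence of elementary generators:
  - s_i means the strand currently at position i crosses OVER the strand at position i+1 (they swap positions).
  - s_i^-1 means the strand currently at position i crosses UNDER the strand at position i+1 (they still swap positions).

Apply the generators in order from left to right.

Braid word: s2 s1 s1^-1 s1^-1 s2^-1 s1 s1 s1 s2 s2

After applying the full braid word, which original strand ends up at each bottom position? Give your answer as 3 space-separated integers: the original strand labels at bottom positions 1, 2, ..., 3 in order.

Gen 1 (s2): strand 2 crosses over strand 3. Perm now: [1 3 2]
Gen 2 (s1): strand 1 crosses over strand 3. Perm now: [3 1 2]
Gen 3 (s1^-1): strand 3 crosses under strand 1. Perm now: [1 3 2]
Gen 4 (s1^-1): strand 1 crosses under strand 3. Perm now: [3 1 2]
Gen 5 (s2^-1): strand 1 crosses under strand 2. Perm now: [3 2 1]
Gen 6 (s1): strand 3 crosses over strand 2. Perm now: [2 3 1]
Gen 7 (s1): strand 2 crosses over strand 3. Perm now: [3 2 1]
Gen 8 (s1): strand 3 crosses over strand 2. Perm now: [2 3 1]
Gen 9 (s2): strand 3 crosses over strand 1. Perm now: [2 1 3]
Gen 10 (s2): strand 1 crosses over strand 3. Perm now: [2 3 1]

Answer: 2 3 1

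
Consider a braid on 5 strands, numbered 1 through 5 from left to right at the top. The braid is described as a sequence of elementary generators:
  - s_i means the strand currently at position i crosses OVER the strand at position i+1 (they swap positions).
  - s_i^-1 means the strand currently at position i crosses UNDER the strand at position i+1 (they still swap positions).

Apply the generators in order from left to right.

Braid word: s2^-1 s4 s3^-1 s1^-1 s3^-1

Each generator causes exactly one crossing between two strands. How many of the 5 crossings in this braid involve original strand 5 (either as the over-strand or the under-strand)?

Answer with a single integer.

Gen 1: crossing 2x3. Involves strand 5? no. Count so far: 0
Gen 2: crossing 4x5. Involves strand 5? yes. Count so far: 1
Gen 3: crossing 2x5. Involves strand 5? yes. Count so far: 2
Gen 4: crossing 1x3. Involves strand 5? no. Count so far: 2
Gen 5: crossing 5x2. Involves strand 5? yes. Count so far: 3

Answer: 3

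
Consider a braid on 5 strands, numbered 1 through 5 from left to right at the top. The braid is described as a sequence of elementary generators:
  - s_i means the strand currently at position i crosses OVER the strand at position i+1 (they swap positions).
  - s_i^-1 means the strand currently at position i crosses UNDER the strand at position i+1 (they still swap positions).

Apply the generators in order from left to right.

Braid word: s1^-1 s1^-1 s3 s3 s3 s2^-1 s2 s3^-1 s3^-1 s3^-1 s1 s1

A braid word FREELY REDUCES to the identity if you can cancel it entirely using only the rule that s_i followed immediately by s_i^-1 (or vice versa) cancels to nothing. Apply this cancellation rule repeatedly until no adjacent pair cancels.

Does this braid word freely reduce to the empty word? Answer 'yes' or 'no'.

Answer: yes

Derivation:
Gen 1 (s1^-1): push. Stack: [s1^-1]
Gen 2 (s1^-1): push. Stack: [s1^-1 s1^-1]
Gen 3 (s3): push. Stack: [s1^-1 s1^-1 s3]
Gen 4 (s3): push. Stack: [s1^-1 s1^-1 s3 s3]
Gen 5 (s3): push. Stack: [s1^-1 s1^-1 s3 s3 s3]
Gen 6 (s2^-1): push. Stack: [s1^-1 s1^-1 s3 s3 s3 s2^-1]
Gen 7 (s2): cancels prior s2^-1. Stack: [s1^-1 s1^-1 s3 s3 s3]
Gen 8 (s3^-1): cancels prior s3. Stack: [s1^-1 s1^-1 s3 s3]
Gen 9 (s3^-1): cancels prior s3. Stack: [s1^-1 s1^-1 s3]
Gen 10 (s3^-1): cancels prior s3. Stack: [s1^-1 s1^-1]
Gen 11 (s1): cancels prior s1^-1. Stack: [s1^-1]
Gen 12 (s1): cancels prior s1^-1. Stack: []
Reduced word: (empty)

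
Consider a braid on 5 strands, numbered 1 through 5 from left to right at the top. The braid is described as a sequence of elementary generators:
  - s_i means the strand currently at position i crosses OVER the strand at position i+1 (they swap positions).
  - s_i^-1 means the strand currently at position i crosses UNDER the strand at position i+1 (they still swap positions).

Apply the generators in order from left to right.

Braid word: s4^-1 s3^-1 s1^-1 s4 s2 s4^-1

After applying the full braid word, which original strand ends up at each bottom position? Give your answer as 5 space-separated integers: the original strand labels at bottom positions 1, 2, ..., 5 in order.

Answer: 2 5 1 3 4

Derivation:
Gen 1 (s4^-1): strand 4 crosses under strand 5. Perm now: [1 2 3 5 4]
Gen 2 (s3^-1): strand 3 crosses under strand 5. Perm now: [1 2 5 3 4]
Gen 3 (s1^-1): strand 1 crosses under strand 2. Perm now: [2 1 5 3 4]
Gen 4 (s4): strand 3 crosses over strand 4. Perm now: [2 1 5 4 3]
Gen 5 (s2): strand 1 crosses over strand 5. Perm now: [2 5 1 4 3]
Gen 6 (s4^-1): strand 4 crosses under strand 3. Perm now: [2 5 1 3 4]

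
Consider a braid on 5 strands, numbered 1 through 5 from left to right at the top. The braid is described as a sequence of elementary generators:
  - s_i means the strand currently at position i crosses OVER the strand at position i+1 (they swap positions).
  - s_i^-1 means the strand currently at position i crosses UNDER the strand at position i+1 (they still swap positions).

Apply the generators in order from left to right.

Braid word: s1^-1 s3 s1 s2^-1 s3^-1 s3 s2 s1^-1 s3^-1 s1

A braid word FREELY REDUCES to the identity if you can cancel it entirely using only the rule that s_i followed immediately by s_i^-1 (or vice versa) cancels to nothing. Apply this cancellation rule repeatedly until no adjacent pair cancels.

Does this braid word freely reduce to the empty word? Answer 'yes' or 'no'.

Answer: yes

Derivation:
Gen 1 (s1^-1): push. Stack: [s1^-1]
Gen 2 (s3): push. Stack: [s1^-1 s3]
Gen 3 (s1): push. Stack: [s1^-1 s3 s1]
Gen 4 (s2^-1): push. Stack: [s1^-1 s3 s1 s2^-1]
Gen 5 (s3^-1): push. Stack: [s1^-1 s3 s1 s2^-1 s3^-1]
Gen 6 (s3): cancels prior s3^-1. Stack: [s1^-1 s3 s1 s2^-1]
Gen 7 (s2): cancels prior s2^-1. Stack: [s1^-1 s3 s1]
Gen 8 (s1^-1): cancels prior s1. Stack: [s1^-1 s3]
Gen 9 (s3^-1): cancels prior s3. Stack: [s1^-1]
Gen 10 (s1): cancels prior s1^-1. Stack: []
Reduced word: (empty)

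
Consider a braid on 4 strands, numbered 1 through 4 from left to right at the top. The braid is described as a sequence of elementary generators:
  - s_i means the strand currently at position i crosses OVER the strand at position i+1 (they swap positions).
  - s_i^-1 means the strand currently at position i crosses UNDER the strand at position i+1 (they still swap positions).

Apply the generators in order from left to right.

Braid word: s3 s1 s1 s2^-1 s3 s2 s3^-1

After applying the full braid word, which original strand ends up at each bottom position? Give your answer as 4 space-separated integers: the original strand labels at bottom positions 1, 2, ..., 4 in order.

Gen 1 (s3): strand 3 crosses over strand 4. Perm now: [1 2 4 3]
Gen 2 (s1): strand 1 crosses over strand 2. Perm now: [2 1 4 3]
Gen 3 (s1): strand 2 crosses over strand 1. Perm now: [1 2 4 3]
Gen 4 (s2^-1): strand 2 crosses under strand 4. Perm now: [1 4 2 3]
Gen 5 (s3): strand 2 crosses over strand 3. Perm now: [1 4 3 2]
Gen 6 (s2): strand 4 crosses over strand 3. Perm now: [1 3 4 2]
Gen 7 (s3^-1): strand 4 crosses under strand 2. Perm now: [1 3 2 4]

Answer: 1 3 2 4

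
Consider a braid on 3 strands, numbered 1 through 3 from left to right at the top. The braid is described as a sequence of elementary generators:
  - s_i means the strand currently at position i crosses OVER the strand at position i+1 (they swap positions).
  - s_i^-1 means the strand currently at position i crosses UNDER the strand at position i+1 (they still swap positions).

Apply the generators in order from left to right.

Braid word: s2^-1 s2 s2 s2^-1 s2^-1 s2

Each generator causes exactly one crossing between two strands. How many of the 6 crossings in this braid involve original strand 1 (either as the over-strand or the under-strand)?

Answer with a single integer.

Gen 1: crossing 2x3. Involves strand 1? no. Count so far: 0
Gen 2: crossing 3x2. Involves strand 1? no. Count so far: 0
Gen 3: crossing 2x3. Involves strand 1? no. Count so far: 0
Gen 4: crossing 3x2. Involves strand 1? no. Count so far: 0
Gen 5: crossing 2x3. Involves strand 1? no. Count so far: 0
Gen 6: crossing 3x2. Involves strand 1? no. Count so far: 0

Answer: 0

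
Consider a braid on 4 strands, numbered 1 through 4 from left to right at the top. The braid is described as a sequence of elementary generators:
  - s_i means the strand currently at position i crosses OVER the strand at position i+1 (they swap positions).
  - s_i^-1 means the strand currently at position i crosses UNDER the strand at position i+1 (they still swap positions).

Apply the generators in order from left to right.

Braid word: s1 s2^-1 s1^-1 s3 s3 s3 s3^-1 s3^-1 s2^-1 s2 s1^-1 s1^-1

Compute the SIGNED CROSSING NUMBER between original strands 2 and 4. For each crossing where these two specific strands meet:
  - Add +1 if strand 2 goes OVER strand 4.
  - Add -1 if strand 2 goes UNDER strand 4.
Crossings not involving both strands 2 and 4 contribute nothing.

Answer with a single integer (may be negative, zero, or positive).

Gen 1: crossing 1x2. Both 2&4? no. Sum: 0
Gen 2: crossing 1x3. Both 2&4? no. Sum: 0
Gen 3: crossing 2x3. Both 2&4? no. Sum: 0
Gen 4: crossing 1x4. Both 2&4? no. Sum: 0
Gen 5: crossing 4x1. Both 2&4? no. Sum: 0
Gen 6: crossing 1x4. Both 2&4? no. Sum: 0
Gen 7: crossing 4x1. Both 2&4? no. Sum: 0
Gen 8: crossing 1x4. Both 2&4? no. Sum: 0
Gen 9: 2 under 4. Both 2&4? yes. Contrib: -1. Sum: -1
Gen 10: 4 over 2. Both 2&4? yes. Contrib: -1. Sum: -2
Gen 11: crossing 3x2. Both 2&4? no. Sum: -2
Gen 12: crossing 2x3. Both 2&4? no. Sum: -2

Answer: -2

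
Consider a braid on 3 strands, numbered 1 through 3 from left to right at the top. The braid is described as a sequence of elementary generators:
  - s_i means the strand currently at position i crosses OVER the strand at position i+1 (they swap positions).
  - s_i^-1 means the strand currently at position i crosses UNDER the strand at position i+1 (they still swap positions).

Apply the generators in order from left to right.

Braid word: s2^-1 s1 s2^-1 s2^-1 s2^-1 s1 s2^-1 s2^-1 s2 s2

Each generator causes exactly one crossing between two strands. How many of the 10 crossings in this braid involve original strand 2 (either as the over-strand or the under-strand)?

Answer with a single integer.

Answer: 5

Derivation:
Gen 1: crossing 2x3. Involves strand 2? yes. Count so far: 1
Gen 2: crossing 1x3. Involves strand 2? no. Count so far: 1
Gen 3: crossing 1x2. Involves strand 2? yes. Count so far: 2
Gen 4: crossing 2x1. Involves strand 2? yes. Count so far: 3
Gen 5: crossing 1x2. Involves strand 2? yes. Count so far: 4
Gen 6: crossing 3x2. Involves strand 2? yes. Count so far: 5
Gen 7: crossing 3x1. Involves strand 2? no. Count so far: 5
Gen 8: crossing 1x3. Involves strand 2? no. Count so far: 5
Gen 9: crossing 3x1. Involves strand 2? no. Count so far: 5
Gen 10: crossing 1x3. Involves strand 2? no. Count so far: 5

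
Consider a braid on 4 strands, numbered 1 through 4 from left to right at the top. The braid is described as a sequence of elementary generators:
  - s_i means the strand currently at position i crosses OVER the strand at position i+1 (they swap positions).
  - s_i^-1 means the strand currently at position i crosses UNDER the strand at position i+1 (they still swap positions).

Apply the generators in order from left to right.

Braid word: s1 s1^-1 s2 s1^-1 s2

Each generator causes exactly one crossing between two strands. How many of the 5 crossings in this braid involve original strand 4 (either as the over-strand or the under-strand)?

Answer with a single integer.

Gen 1: crossing 1x2. Involves strand 4? no. Count so far: 0
Gen 2: crossing 2x1. Involves strand 4? no. Count so far: 0
Gen 3: crossing 2x3. Involves strand 4? no. Count so far: 0
Gen 4: crossing 1x3. Involves strand 4? no. Count so far: 0
Gen 5: crossing 1x2. Involves strand 4? no. Count so far: 0

Answer: 0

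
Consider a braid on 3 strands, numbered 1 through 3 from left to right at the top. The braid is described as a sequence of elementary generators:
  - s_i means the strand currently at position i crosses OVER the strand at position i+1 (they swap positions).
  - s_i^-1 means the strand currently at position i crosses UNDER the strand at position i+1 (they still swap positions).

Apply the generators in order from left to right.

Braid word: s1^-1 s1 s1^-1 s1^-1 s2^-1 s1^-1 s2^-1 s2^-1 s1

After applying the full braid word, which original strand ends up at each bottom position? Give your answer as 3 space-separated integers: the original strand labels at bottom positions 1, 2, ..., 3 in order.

Gen 1 (s1^-1): strand 1 crosses under strand 2. Perm now: [2 1 3]
Gen 2 (s1): strand 2 crosses over strand 1. Perm now: [1 2 3]
Gen 3 (s1^-1): strand 1 crosses under strand 2. Perm now: [2 1 3]
Gen 4 (s1^-1): strand 2 crosses under strand 1. Perm now: [1 2 3]
Gen 5 (s2^-1): strand 2 crosses under strand 3. Perm now: [1 3 2]
Gen 6 (s1^-1): strand 1 crosses under strand 3. Perm now: [3 1 2]
Gen 7 (s2^-1): strand 1 crosses under strand 2. Perm now: [3 2 1]
Gen 8 (s2^-1): strand 2 crosses under strand 1. Perm now: [3 1 2]
Gen 9 (s1): strand 3 crosses over strand 1. Perm now: [1 3 2]

Answer: 1 3 2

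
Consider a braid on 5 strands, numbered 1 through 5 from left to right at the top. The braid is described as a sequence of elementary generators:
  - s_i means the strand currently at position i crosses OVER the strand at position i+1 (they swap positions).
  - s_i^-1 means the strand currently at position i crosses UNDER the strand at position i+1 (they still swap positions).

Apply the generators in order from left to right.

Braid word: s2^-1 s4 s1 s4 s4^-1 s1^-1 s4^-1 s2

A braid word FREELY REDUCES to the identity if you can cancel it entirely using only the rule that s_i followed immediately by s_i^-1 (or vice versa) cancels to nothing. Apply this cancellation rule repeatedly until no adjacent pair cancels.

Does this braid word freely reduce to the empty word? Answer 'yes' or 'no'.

Answer: yes

Derivation:
Gen 1 (s2^-1): push. Stack: [s2^-1]
Gen 2 (s4): push. Stack: [s2^-1 s4]
Gen 3 (s1): push. Stack: [s2^-1 s4 s1]
Gen 4 (s4): push. Stack: [s2^-1 s4 s1 s4]
Gen 5 (s4^-1): cancels prior s4. Stack: [s2^-1 s4 s1]
Gen 6 (s1^-1): cancels prior s1. Stack: [s2^-1 s4]
Gen 7 (s4^-1): cancels prior s4. Stack: [s2^-1]
Gen 8 (s2): cancels prior s2^-1. Stack: []
Reduced word: (empty)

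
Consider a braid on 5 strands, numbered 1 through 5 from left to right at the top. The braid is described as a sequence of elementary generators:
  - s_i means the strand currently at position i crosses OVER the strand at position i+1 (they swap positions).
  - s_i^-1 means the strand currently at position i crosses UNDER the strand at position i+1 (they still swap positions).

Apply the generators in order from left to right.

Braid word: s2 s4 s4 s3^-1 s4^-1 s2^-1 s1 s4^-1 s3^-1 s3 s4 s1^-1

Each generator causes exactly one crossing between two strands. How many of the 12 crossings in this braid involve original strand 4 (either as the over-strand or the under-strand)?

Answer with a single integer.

Gen 1: crossing 2x3. Involves strand 4? no. Count so far: 0
Gen 2: crossing 4x5. Involves strand 4? yes. Count so far: 1
Gen 3: crossing 5x4. Involves strand 4? yes. Count so far: 2
Gen 4: crossing 2x4. Involves strand 4? yes. Count so far: 3
Gen 5: crossing 2x5. Involves strand 4? no. Count so far: 3
Gen 6: crossing 3x4. Involves strand 4? yes. Count so far: 4
Gen 7: crossing 1x4. Involves strand 4? yes. Count so far: 5
Gen 8: crossing 5x2. Involves strand 4? no. Count so far: 5
Gen 9: crossing 3x2. Involves strand 4? no. Count so far: 5
Gen 10: crossing 2x3. Involves strand 4? no. Count so far: 5
Gen 11: crossing 2x5. Involves strand 4? no. Count so far: 5
Gen 12: crossing 4x1. Involves strand 4? yes. Count so far: 6

Answer: 6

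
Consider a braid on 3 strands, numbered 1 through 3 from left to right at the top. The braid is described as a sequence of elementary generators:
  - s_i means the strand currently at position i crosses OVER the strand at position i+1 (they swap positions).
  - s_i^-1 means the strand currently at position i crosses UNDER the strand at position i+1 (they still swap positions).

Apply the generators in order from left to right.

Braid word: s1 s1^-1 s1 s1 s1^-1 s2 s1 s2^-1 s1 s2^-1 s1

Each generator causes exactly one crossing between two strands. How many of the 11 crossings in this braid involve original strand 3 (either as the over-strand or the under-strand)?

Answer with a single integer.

Answer: 4

Derivation:
Gen 1: crossing 1x2. Involves strand 3? no. Count so far: 0
Gen 2: crossing 2x1. Involves strand 3? no. Count so far: 0
Gen 3: crossing 1x2. Involves strand 3? no. Count so far: 0
Gen 4: crossing 2x1. Involves strand 3? no. Count so far: 0
Gen 5: crossing 1x2. Involves strand 3? no. Count so far: 0
Gen 6: crossing 1x3. Involves strand 3? yes. Count so far: 1
Gen 7: crossing 2x3. Involves strand 3? yes. Count so far: 2
Gen 8: crossing 2x1. Involves strand 3? no. Count so far: 2
Gen 9: crossing 3x1. Involves strand 3? yes. Count so far: 3
Gen 10: crossing 3x2. Involves strand 3? yes. Count so far: 4
Gen 11: crossing 1x2. Involves strand 3? no. Count so far: 4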